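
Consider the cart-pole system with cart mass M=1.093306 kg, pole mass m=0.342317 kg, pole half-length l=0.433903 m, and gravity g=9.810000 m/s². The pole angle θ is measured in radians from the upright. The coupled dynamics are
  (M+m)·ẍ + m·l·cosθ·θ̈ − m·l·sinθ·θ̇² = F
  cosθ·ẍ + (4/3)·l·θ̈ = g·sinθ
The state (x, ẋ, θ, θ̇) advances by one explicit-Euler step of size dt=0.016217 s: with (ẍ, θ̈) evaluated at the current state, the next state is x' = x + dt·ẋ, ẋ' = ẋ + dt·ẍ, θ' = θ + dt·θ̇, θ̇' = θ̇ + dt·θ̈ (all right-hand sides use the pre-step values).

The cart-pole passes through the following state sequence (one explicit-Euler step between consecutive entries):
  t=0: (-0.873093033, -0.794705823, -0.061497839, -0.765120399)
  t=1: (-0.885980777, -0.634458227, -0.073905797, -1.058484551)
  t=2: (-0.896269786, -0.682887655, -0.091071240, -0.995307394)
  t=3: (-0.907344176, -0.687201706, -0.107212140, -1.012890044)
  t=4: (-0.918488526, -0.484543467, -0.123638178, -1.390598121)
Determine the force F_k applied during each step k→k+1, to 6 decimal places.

step 0→1:
  ẍ = (ẋ'−ẋ)/dt = (-0.634458227−-0.794705823)/0.016217 = 9.881457
  θ̈ = (θ̇'−θ̇)/dt = (-1.058484551−-0.765120399)/0.016217 = -18.089915
  sinθ=-0.061459, cosθ=0.998110
  F = (M+m)·ẍ + m·l·cosθ·θ̈ − m·l·sinθ·θ̇² = 14.186048 + -2.681859 − -0.005344 = 11.509533
step 1→2:
  ẍ = (ẋ'−ẋ)/dt = (-0.682887655−-0.634458227)/0.016217 = -2.986337
  θ̈ = (θ̇'−θ̇)/dt = (-0.995307394−-1.058484551)/0.016217 = 3.895736
  sinθ=-0.073839, cosθ=0.997270
  F = (M+m)·ẍ + m·l·cosθ·θ̈ − m·l·sinθ·θ̇² = -4.287254 + 0.577063 − -0.012288 = -3.697903
step 2→3:
  ẍ = (ẋ'−ẋ)/dt = (-0.687201706−-0.682887655)/0.016217 = -0.266020
  θ̈ = (θ̇'−θ̇)/dt = (-1.012890044−-0.995307394)/0.016217 = -1.084211
  sinθ=-0.090945, cosθ=0.995856
  F = (M+m)·ẍ + m·l·cosθ·θ̈ − m·l·sinθ·θ̇² = -0.381905 + -0.160373 − -0.013382 = -0.528896
step 3→4:
  ẍ = (ẋ'−ẋ)/dt = (-0.484543467−-0.687201706)/0.016217 = 12.496654
  θ̈ = (θ̇'−θ̇)/dt = (-1.390598121−-1.012890044)/0.016217 = -23.290872
  sinθ=-0.107007, cosθ=0.994258
  F = (M+m)·ẍ + m·l·cosθ·θ̈ − m·l·sinθ·θ̇² = 17.940484 + -3.439585 − -0.016306 = 14.517205

F_0 = 11.509533 N
F_1 = -3.697903 N
F_2 = -0.528896 N
F_3 = 14.517205 N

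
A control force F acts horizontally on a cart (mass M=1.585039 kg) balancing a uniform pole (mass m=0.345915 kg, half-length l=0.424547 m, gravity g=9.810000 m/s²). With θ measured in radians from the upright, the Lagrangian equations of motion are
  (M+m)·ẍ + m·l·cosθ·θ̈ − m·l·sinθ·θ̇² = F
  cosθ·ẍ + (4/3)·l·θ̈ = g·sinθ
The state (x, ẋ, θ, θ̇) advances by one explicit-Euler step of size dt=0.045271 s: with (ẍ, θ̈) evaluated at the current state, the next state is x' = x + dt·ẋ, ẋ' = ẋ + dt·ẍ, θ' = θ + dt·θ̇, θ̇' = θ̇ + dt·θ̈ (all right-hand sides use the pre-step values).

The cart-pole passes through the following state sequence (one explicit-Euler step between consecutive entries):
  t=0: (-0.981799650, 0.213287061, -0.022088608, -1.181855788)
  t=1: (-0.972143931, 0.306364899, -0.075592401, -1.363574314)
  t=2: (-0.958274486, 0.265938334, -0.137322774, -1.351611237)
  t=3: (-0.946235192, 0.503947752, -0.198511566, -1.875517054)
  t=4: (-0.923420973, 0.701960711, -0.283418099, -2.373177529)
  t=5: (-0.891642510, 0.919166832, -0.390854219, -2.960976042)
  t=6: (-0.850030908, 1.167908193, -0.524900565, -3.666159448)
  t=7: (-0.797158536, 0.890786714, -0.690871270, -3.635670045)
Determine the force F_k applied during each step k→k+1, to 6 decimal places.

F_0 = 3.385257 N
F_1 = -1.665005 N
F_2 = 8.505066 N
F_3 = 6.965081 N
F_4 = 7.665107 N
F_5 = 8.985086 N
F_6 = -10.745375 N

step 0→1:
  ẍ = (ẋ'−ẋ)/dt = (0.306364899−0.213287061)/0.045271 = 2.056015
  θ̈ = (θ̇'−θ̇)/dt = (-1.363574314−-1.181855788)/0.045271 = -4.014016
  sinθ=-0.022087, cosθ=0.999756
  F = (M+m)·ẍ + m·l·cosθ·θ̈ − m·l·sinθ·θ̇² = 3.970070 + -0.589343 − -0.004531 = 3.385257
step 1→2:
  ẍ = (ẋ'−ẋ)/dt = (0.265938334−0.306364899)/0.045271 = -0.892990
  θ̈ = (θ̇'−θ̇)/dt = (-1.351611237−-1.363574314)/0.045271 = 0.264255
  sinθ=-0.075520, cosθ=0.997144
  F = (M+m)·ẍ + m·l·cosθ·θ̈ − m·l·sinθ·θ̇² = -1.724323 + 0.038697 − -0.020621 = -1.665005
step 2→3:
  ẍ = (ẋ'−ẋ)/dt = (0.503947752−0.265938334)/0.045271 = 5.257437
  θ̈ = (θ̇'−θ̇)/dt = (-1.875517054−-1.351611237)/0.045271 = -11.572658
  sinθ=-0.136892, cosθ=0.990586
  F = (M+m)·ẍ + m·l·cosθ·θ̈ − m·l·sinθ·θ̇² = 10.151868 + -1.683529 − -0.036726 = 8.505066
step 3→4:
  ẍ = (ẋ'−ẋ)/dt = (0.701960711−0.503947752)/0.045271 = 4.373947
  θ̈ = (θ̇'−θ̇)/dt = (-2.373177529−-1.875517054)/0.045271 = -10.992920
  sinθ=-0.197210, cosθ=0.980361
  F = (M+m)·ẍ + m·l·cosθ·θ̈ − m·l·sinθ·θ̇² = 8.445891 + -1.582684 − -0.101875 = 6.965081
step 4→5:
  ẍ = (ẋ'−ẋ)/dt = (0.919166832−0.701960711)/0.045271 = 4.797909
  θ̈ = (θ̇'−θ̇)/dt = (-2.960976042−-2.373177529)/0.045271 = -12.983997
  sinθ=-0.279639, cosθ=0.960105
  F = (M+m)·ẍ + m·l·cosθ·θ̈ − m·l·sinθ·θ̇² = 9.264541 + -1.830722 − -0.231288 = 7.665107
step 5→6:
  ẍ = (ẋ'−ẋ)/dt = (1.167908193−0.919166832)/0.045271 = 5.494497
  θ̈ = (θ̇'−θ̇)/dt = (-3.666159448−-2.960976042)/0.045271 = -15.576935
  sinθ=-0.380978, cosθ=0.924584
  F = (M+m)·ẍ + m·l·cosθ·θ̈ − m·l·sinθ·θ̇² = 10.609620 + -2.115064 − -0.490530 = 8.985086
step 6→7:
  ẍ = (ẋ'−ẋ)/dt = (0.890786714−1.167908193)/0.045271 = -6.121391
  θ̈ = (θ̇'−θ̇)/dt = (-3.635670045−-3.666159448)/0.045271 = 0.673486
  sinθ=-0.501127, cosθ=0.865374
  F = (M+m)·ẍ + m·l·cosθ·θ̈ − m·l·sinθ·θ̇² = -11.820124 + 0.085591 − -0.989158 = -10.745375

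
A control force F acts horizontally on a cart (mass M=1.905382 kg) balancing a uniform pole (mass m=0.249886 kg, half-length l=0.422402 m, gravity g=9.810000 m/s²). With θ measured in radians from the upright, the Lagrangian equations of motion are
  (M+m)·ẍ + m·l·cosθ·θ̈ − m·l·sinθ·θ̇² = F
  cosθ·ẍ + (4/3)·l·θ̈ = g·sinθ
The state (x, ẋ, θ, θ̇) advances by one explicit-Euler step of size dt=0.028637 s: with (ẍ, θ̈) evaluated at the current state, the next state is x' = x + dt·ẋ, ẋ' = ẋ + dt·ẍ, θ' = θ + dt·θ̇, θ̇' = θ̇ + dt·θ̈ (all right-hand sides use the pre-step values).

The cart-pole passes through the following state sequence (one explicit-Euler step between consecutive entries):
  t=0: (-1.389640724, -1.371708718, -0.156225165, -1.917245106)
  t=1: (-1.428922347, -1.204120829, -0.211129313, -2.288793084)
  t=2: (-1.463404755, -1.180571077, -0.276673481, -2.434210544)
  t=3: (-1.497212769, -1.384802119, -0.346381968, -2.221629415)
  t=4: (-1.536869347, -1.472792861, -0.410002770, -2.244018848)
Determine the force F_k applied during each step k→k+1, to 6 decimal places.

step 0→1:
  ẍ = (ẋ'−ẋ)/dt = (-1.204120829−-1.371708718)/0.028637 = 5.852145
  θ̈ = (θ̇'−θ̇)/dt = (-2.288793084−-1.917245106)/0.028637 = -12.974403
  sinθ=-0.155590, cosθ=0.987822
  F = (M+m)·ẍ + m·l·cosθ·θ̈ − m·l·sinθ·θ̇² = 12.612942 + -1.352801 − -0.060368 = 11.320509
step 1→2:
  ẍ = (ẋ'−ẋ)/dt = (-1.180571077−-1.204120829)/0.028637 = 0.822354
  θ̈ = (θ̇'−θ̇)/dt = (-2.434210544−-2.288793084)/0.028637 = -5.077957
  sinθ=-0.209564, cosθ=0.977795
  F = (M+m)·ẍ + m·l·cosθ·θ̈ − m·l·sinθ·θ̇² = 1.772393 + -0.524089 − -0.115877 = 1.364182
step 2→3:
  ẍ = (ẋ'−ẋ)/dt = (-1.384802119−-1.180571077)/0.028637 = -7.131719
  θ̈ = (θ̇'−θ̇)/dt = (-2.221629415−-2.434210544)/0.028637 = 7.423303
  sinθ=-0.273157, cosθ=0.961969
  F = (M+m)·ẍ + m·l·cosθ·θ̈ − m·l·sinθ·θ̇² = -15.370766 + 0.753748 − -0.170843 = -14.446175
step 3→4:
  ẍ = (ẋ'−ẋ)/dt = (-1.472792861−-1.384802119)/0.028637 = -3.072624
  θ̈ = (θ̇'−θ̇)/dt = (-2.244018848−-2.221629415)/0.028637 = -0.781836
  sinθ=-0.339497, cosθ=0.940607
  F = (M+m)·ẍ + m·l·cosθ·θ̈ − m·l·sinθ·θ̇² = -6.622329 + -0.077623 − -0.176867 = -6.523085

F_0 = 11.320509 N
F_1 = 1.364182 N
F_2 = -14.446175 N
F_3 = -6.523085 N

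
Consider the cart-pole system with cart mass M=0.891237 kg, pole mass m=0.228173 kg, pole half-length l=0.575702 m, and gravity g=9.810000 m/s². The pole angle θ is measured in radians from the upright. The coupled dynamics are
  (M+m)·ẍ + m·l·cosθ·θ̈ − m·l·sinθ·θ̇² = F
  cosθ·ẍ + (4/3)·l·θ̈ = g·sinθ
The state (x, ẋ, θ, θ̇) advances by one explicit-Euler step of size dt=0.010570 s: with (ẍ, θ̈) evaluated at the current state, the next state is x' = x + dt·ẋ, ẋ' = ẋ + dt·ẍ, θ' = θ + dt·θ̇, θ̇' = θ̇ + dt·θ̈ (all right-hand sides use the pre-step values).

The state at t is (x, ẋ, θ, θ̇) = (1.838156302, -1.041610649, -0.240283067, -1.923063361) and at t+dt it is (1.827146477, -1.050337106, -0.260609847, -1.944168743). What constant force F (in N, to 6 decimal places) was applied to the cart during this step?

ẍ = (ẋ'−ẋ)/dt = (-1.050337106−-1.041610649)/0.010570 = -0.825587
θ̈ = (θ̇'−θ̇)/dt = (-1.944168743−-1.923063361)/0.010570 = -1.996725
sinθ=-0.237978, cosθ=0.971271
F = (M+m)·ẍ + m·l·cosθ·θ̈ − m·l·sinθ·θ̇² = -0.924171 + -0.254754 − -0.115607 = -1.063317

F = -1.063317 N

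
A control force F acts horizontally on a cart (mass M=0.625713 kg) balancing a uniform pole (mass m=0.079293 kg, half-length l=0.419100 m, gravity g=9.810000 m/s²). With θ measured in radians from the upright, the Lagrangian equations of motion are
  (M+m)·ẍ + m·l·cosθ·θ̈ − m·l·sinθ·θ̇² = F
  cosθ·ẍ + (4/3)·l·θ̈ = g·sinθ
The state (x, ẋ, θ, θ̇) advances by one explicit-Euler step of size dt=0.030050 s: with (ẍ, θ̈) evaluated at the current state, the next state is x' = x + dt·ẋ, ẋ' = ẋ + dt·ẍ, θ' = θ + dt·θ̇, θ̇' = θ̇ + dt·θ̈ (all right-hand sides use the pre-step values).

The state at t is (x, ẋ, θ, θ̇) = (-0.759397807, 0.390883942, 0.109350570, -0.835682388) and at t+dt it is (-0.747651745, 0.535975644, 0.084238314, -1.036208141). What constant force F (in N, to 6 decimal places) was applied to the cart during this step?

ẍ = (ẋ'−ẋ)/dt = (0.535975644−0.390883942)/0.030050 = 4.828343
θ̈ = (θ̇'−θ̇)/dt = (-1.036208141−-0.835682388)/0.030050 = -6.673070
sinθ=0.109133, cosθ=0.994027
F = (M+m)·ẍ + m·l·cosθ·θ̈ − m·l·sinθ·θ̇² = 3.404011 + -0.220433 − 0.002533 = 3.181045

F = 3.181045 N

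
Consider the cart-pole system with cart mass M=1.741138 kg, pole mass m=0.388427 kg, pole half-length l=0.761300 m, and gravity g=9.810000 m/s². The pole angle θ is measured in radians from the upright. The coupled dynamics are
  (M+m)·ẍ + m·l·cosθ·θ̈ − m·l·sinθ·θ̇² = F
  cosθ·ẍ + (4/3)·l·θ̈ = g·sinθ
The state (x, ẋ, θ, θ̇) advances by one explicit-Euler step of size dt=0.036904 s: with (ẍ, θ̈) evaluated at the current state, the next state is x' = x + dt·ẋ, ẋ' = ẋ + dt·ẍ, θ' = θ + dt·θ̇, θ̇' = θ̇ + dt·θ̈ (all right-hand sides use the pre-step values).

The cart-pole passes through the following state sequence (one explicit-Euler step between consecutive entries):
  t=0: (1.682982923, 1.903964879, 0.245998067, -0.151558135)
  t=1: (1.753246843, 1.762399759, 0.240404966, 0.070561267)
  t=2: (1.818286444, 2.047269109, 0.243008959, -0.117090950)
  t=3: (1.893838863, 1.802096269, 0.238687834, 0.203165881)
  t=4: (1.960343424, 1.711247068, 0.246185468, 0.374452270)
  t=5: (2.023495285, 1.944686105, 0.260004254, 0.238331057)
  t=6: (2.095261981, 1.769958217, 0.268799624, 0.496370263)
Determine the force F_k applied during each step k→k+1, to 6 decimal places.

step 0→1:
  ẍ = (ẋ'−ẋ)/dt = (1.762399759−1.903964879)/0.036904 = -3.836037
  θ̈ = (θ̇'−θ̇)/dt = (0.070561267−-0.151558135)/0.036904 = 6.018844
  sinθ=0.243524, cosθ=0.969895
  F = (M+m)·ẍ + m·l·cosθ·θ̈ − m·l·sinθ·θ̇² = -8.169091 + 1.726247 − 0.001654 = -6.444498
step 1→2:
  ẍ = (ẋ'−ẋ)/dt = (2.047269109−1.762399759)/0.036904 = 7.719200
  θ̈ = (θ̇'−θ̇)/dt = (-0.117090950−0.070561267)/0.036904 = -5.084875
  sinθ=0.238096, cosθ=0.971242
  F = (M+m)·ẍ + m·l·cosθ·θ̈ − m·l·sinθ·θ̇² = 16.438538 + -1.460403 − 0.000351 = 14.977784
step 2→3:
  ẍ = (ẋ'−ẋ)/dt = (1.802096269−2.047269109)/0.036904 = -6.643530
  θ̈ = (θ̇'−θ̇)/dt = (0.203165881−-0.117090950)/0.036904 = 8.678106
  sinθ=0.240624, cosθ=0.970618
  F = (M+m)·ẍ + m·l·cosθ·θ̈ − m·l·sinθ·θ̇² = -14.147830 + 2.490799 − 0.000976 = -11.658006
step 3→4:
  ẍ = (ẋ'−ẋ)/dt = (1.711247068−1.802096269)/0.036904 = -2.461771
  θ̈ = (θ̇'−θ̇)/dt = (0.374452270−0.203165881)/0.036904 = 4.641404
  sinθ=0.236428, cosθ=0.971649
  F = (M+m)·ẍ + m·l·cosθ·θ̈ − m·l·sinθ·θ̇² = -5.242502 + 1.333595 − 0.002886 = -3.911792
step 4→5:
  ẍ = (ẋ'−ẋ)/dt = (1.944686105−1.711247068)/0.036904 = 6.325575
  θ̈ = (θ̇'−θ̇)/dt = (0.238331057−0.374452270)/0.036904 = -3.688522
  sinθ=0.243706, cosθ=0.969849
  F = (M+m)·ẍ + m·l·cosθ·θ̈ − m·l·sinθ·θ̇² = 13.470724 + -1.057844 − 0.010105 = 12.402775
step 5→6:
  ẍ = (ẋ'−ẋ)/dt = (1.769958217−1.944686105)/0.036904 = -4.734660
  θ̈ = (θ̇'−θ̇)/dt = (0.496370263−0.238331057)/0.036904 = 6.992174
  sinθ=0.257085, cosθ=0.966389
  F = (M+m)·ẍ + m·l·cosθ·θ̈ − m·l·sinθ·θ̇² = -10.082766 + 1.998156 − 0.004318 = -8.088928

F_0 = -6.444498 N
F_1 = 14.977784 N
F_2 = -11.658006 N
F_3 = -3.911792 N
F_4 = 12.402775 N
F_5 = -8.088928 N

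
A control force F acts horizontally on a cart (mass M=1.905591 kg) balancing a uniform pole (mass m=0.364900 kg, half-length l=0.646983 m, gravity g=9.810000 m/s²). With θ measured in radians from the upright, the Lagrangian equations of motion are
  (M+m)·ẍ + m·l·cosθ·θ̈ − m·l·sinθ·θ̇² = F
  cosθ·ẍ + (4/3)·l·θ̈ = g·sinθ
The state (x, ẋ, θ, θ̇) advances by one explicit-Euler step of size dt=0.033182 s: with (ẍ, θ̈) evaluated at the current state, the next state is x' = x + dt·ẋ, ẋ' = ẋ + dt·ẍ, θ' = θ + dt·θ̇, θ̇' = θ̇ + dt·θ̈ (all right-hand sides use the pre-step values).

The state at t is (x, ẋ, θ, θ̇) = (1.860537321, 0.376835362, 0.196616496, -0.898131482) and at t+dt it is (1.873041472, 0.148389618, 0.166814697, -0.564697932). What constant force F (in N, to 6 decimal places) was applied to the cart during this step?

F = -13.342075 N

ẍ = (ẋ'−ẋ)/dt = (0.148389618−0.376835362)/0.033182 = -6.884629
θ̈ = (θ̇'−θ̇)/dt = (-0.564697932−-0.898131482)/0.033182 = 10.048627
sinθ=0.195352, cosθ=0.980733
F = (M+m)·ẍ + m·l·cosθ·θ̈ − m·l·sinθ·θ̇² = -15.631487 + 2.326614 − 0.037202 = -13.342075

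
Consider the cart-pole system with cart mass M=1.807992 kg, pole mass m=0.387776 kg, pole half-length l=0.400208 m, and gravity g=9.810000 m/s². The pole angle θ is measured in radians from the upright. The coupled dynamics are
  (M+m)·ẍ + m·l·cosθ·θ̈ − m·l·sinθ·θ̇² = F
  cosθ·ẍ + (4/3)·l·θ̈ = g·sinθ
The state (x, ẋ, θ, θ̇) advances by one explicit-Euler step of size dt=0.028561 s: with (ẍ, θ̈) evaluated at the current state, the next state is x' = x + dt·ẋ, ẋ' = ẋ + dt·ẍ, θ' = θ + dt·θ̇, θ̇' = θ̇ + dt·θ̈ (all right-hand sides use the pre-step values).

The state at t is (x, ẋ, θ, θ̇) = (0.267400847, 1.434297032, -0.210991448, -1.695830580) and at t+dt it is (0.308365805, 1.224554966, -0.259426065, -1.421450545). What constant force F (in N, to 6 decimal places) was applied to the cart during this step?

ẍ = (ẋ'−ẋ)/dt = (1.224554966−1.434297032)/0.028561 = -7.343653
θ̈ = (θ̇'−θ̇)/dt = (-1.421450545−-1.695830580)/0.028561 = 9.606808
sinθ=-0.209429, cosθ=0.977824
F = (M+m)·ẍ + m·l·cosθ·θ̈ − m·l·sinθ·θ̇² = -16.124958 + 1.457828 − -0.093469 = -14.573660

F = -14.573660 N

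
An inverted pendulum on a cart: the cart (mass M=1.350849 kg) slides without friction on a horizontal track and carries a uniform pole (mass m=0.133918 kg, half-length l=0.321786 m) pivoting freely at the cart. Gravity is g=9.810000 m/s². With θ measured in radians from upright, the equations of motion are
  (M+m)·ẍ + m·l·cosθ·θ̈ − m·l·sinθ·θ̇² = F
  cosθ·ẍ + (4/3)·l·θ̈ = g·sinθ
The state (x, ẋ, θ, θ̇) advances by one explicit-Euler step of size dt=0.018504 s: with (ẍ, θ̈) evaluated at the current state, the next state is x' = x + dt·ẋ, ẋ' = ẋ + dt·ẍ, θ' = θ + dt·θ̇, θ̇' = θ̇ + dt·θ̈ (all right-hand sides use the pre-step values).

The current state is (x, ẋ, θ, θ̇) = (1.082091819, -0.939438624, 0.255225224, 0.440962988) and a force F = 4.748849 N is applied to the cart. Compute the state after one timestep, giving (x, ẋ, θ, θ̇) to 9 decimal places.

sinθ=0.252463343, cosθ=0.967606459
temp = (F + m·l·θ̇²·sinθ)/(M+m) = (4.748849 + 0.002115479)/1.484767 = 3.199804736
θ̈ = (g·sinθ − cosθ·temp)/(l·(4/3 − m·cos²θ/(M+m))) = -1.541491955
ẍ = temp − m·l·θ̈·cosθ/(M+m) = 3.243094759
Euler: x'=1.082091819+0.018504·-0.939438624=1.064708447, ẋ'=-0.939438624+0.018504·3.243094759=-0.879428399
       θ'=0.255225224+0.018504·0.440962988=0.263384803, θ̇'=0.440962988+0.018504·-1.541491955=0.412439221

(1.064708447, -0.879428399, 0.263384803, 0.412439221)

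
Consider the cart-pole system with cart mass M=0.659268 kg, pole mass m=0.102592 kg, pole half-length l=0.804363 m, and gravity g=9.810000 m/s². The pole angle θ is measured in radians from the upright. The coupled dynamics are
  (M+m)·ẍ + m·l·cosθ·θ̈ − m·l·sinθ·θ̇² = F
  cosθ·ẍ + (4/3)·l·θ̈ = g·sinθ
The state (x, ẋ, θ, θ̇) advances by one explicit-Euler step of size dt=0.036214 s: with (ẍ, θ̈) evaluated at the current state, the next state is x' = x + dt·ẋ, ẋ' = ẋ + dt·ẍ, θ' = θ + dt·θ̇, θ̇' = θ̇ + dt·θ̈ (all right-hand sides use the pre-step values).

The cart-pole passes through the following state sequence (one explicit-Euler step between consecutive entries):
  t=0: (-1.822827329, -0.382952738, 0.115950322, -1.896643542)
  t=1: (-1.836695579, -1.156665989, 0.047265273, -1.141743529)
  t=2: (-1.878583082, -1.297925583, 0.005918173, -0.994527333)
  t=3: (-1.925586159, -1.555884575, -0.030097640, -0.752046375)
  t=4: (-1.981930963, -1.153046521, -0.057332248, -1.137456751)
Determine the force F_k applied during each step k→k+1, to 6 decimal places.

F_0 = -14.602858 N
F_1 = -2.641774 N
F_2 = -4.874818 N
F_3 = 7.598358 N

step 0→1:
  ẍ = (ẋ'−ẋ)/dt = (-1.156665989−-0.382952738)/0.036214 = -21.365032
  θ̈ = (θ̇'−θ̇)/dt = (-1.141743529−-1.896643542)/0.036214 = 20.845530
  sinθ=0.115691, cosθ=0.993285
  F = (M+m)·ẍ + m·l·cosθ·θ̈ − m·l·sinθ·θ̇² = -16.277163 + 1.708648 − 0.034343 = -14.602858
step 1→2:
  ẍ = (ẋ'−ẋ)/dt = (-1.297925583−-1.156665989)/0.036214 = -3.900690
  θ̈ = (θ̇'−θ̇)/dt = (-0.994527333−-1.141743529)/0.036214 = 4.065174
  sinθ=0.047248, cosθ=0.998883
  F = (M+m)·ẍ + m·l·cosθ·θ̈ − m·l·sinθ·θ̇² = -2.971780 + 0.335088 − 0.005083 = -2.641774
step 2→3:
  ẍ = (ẋ'−ẋ)/dt = (-1.555884575−-1.297925583)/0.036214 = -7.123184
  θ̈ = (θ̇'−θ̇)/dt = (-0.752046375−-0.994527333)/0.036214 = 6.695779
  sinθ=0.005918, cosθ=0.999982
  F = (M+m)·ẍ + m·l·cosθ·θ̈ − m·l·sinθ·θ̇² = -5.426869 + 0.552534 − 0.000483 = -4.874818
step 3→4:
  ẍ = (ẋ'−ẋ)/dt = (-1.153046521−-1.555884575)/0.036214 = 11.123821
  θ̈ = (θ̇'−θ̇)/dt = (-1.137456751−-0.752046375)/0.036214 = -10.642580
  sinθ=-0.030093, cosθ=0.999547
  F = (M+m)·ẍ + m·l·cosθ·θ̈ − m·l·sinθ·θ̇² = 8.474794 + -0.877841 − -0.001404 = 7.598358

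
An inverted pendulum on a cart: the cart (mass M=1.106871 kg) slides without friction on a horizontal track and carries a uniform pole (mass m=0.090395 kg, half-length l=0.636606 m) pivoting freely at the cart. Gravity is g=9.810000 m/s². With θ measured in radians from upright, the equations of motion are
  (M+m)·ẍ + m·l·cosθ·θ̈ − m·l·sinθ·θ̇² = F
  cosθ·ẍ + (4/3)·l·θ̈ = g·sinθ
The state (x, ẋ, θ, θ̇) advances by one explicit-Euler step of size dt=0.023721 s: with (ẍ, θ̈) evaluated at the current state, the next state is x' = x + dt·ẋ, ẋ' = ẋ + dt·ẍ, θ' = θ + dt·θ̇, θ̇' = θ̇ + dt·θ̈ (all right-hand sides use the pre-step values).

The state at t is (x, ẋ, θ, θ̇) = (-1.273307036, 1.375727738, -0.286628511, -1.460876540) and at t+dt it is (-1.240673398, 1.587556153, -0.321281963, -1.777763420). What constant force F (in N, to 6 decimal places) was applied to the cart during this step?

F = 9.988912 N

ẍ = (ẋ'−ẋ)/dt = (1.587556153−1.375727738)/0.023721 = 8.929995
θ̈ = (θ̇'−θ̇)/dt = (-1.777763420−-1.460876540)/0.023721 = -13.358917
sinθ=-0.282720, cosθ=0.959203
F = (M+m)·ẍ + m·l·cosθ·θ̈ − m·l·sinθ·θ̇² = 10.691580 + -0.737389 − -0.034722 = 9.988912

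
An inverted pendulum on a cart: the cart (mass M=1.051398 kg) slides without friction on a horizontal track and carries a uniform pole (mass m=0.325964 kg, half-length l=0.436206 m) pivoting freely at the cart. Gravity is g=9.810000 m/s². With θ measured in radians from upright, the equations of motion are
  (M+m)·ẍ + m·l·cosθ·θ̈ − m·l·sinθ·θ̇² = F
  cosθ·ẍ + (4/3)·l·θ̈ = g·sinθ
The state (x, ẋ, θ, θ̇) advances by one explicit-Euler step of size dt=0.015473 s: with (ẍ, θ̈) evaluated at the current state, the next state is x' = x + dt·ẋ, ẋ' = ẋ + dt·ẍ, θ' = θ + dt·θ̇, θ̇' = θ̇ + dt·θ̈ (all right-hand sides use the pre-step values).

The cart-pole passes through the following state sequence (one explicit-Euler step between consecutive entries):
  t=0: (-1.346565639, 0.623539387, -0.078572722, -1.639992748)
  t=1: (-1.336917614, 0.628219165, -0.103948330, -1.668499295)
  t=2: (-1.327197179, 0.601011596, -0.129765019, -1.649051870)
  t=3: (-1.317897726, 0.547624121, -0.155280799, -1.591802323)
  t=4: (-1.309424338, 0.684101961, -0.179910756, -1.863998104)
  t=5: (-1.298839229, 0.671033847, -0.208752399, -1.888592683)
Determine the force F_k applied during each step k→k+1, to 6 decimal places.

F_0 = 0.185448 N
F_1 = -2.203122 N
F_2 = -4.180700 N
F_3 = 9.733367 N
F_4 = -1.297245 N

step 0→1:
  ẍ = (ẋ'−ẋ)/dt = (0.628219165−0.623539387)/0.015473 = 0.302448
  θ̈ = (θ̇'−θ̇)/dt = (-1.668499295−-1.639992748)/0.015473 = -1.842341
  sinθ=-0.078492, cosθ=0.996915
  F = (M+m)·ẍ + m·l·cosθ·θ̈ − m·l·sinθ·θ̇² = 0.416580 + -0.261150 − -0.030017 = 0.185448
step 1→2:
  ẍ = (ẋ'−ẋ)/dt = (0.601011596−0.628219165)/0.015473 = -1.758390
  θ̈ = (θ̇'−θ̇)/dt = (-1.649051870−-1.668499295)/0.015473 = 1.256862
  sinθ=-0.103761, cosθ=0.994602
  F = (M+m)·ẍ + m·l·cosθ·θ̈ − m·l·sinθ·θ̇² = -2.421940 + 0.177745 − -0.041072 = -2.203122
step 2→3:
  ẍ = (ẋ'−ẋ)/dt = (0.547624121−0.601011596)/0.015473 = -3.450364
  θ̈ = (θ̇'−θ̇)/dt = (-1.591802323−-1.649051870)/0.015473 = 3.699964
  sinθ=-0.129401, cosθ=0.991592
  F = (M+m)·ẍ + m·l·cosθ·θ̈ − m·l·sinθ·θ̇² = -4.752400 + 0.521665 − -0.050034 = -4.180700
step 3→4:
  ẍ = (ẋ'−ẋ)/dt = (0.684101961−0.547624121)/0.015473 = 8.820386
  θ̈ = (θ̇'−θ̇)/dt = (-1.863998104−-1.591802323)/0.015473 = -17.591662
  sinθ=-0.154658, cosθ=0.987968
  F = (M+m)·ẍ + m·l·cosθ·θ̈ − m·l·sinθ·θ̇² = 12.148865 + -2.471218 − -0.055720 = 9.733367
step 4→5:
  ẍ = (ẋ'−ẋ)/dt = (0.671033847−0.684101961)/0.015473 = -0.844575
  θ̈ = (θ̇'−θ̇)/dt = (-1.888592683−-1.863998104)/0.015473 = -1.589516
  sinθ=-0.178942, cosθ=0.983860
  F = (M+m)·ẍ + m·l·cosθ·θ̈ − m·l·sinθ·θ̇² = -1.163286 + -0.222361 − -0.088402 = -1.297245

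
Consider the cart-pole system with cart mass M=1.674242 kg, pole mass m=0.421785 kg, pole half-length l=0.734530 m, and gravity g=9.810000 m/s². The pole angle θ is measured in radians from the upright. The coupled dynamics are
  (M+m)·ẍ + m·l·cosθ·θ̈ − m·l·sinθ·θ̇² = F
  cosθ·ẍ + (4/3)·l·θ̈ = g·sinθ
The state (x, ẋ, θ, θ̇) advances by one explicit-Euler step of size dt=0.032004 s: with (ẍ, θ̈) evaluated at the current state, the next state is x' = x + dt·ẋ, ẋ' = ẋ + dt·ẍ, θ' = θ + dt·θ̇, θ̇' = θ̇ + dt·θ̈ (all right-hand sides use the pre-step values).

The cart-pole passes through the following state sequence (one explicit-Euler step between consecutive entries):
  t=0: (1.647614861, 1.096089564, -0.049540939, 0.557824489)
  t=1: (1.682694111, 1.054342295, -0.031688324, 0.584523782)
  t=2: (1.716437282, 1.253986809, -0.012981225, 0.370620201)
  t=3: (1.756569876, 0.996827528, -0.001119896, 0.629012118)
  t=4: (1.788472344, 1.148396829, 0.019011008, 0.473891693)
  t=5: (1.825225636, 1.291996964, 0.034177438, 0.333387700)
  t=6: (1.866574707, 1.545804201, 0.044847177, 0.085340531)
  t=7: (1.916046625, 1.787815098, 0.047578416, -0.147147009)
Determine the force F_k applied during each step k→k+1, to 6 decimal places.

F_0 = -2.471221 N
F_1 = 11.008956 N
F_2 = -14.340348 N
F_3 = 8.425176 N
F_4 = 8.043533 N
F_5 = 14.221523 N
F_6 = 13.601510 N

step 0→1:
  ẍ = (ẋ'−ẋ)/dt = (1.054342295−1.096089564)/0.032004 = -1.304439
  θ̈ = (θ̇'−θ̇)/dt = (0.584523782−0.557824489)/0.032004 = 0.834249
  sinθ=-0.049521, cosθ=0.998773
  F = (M+m)·ẍ + m·l·cosθ·θ̈ − m·l·sinθ·θ̇² = -2.734140 + 0.258145 − -0.004774 = -2.471221
step 1→2:
  ẍ = (ẋ'−ẋ)/dt = (1.253986809−1.054342295)/0.032004 = 6.238111
  θ̈ = (θ̇'−θ̇)/dt = (0.370620201−0.584523782)/0.032004 = -6.683651
  sinθ=-0.031683, cosθ=0.999498
  F = (M+m)·ẍ + m·l·cosθ·θ̈ − m·l·sinθ·θ̇² = 13.075250 + -2.069647 − -0.003354 = 11.008956
step 2→3:
  ẍ = (ẋ'−ẋ)/dt = (0.996827528−1.253986809)/0.032004 = -8.035223
  θ̈ = (θ̇'−θ̇)/dt = (0.629012118−0.370620201)/0.032004 = 8.073738
  sinθ=-0.012981, cosθ=0.999916
  F = (M+m)·ẍ + m·l·cosθ·θ̈ − m·l·sinθ·θ̇² = -16.842045 + 2.501144 − -0.000552 = -14.340348
step 3→4:
  ẍ = (ẋ'−ẋ)/dt = (1.148396829−0.996827528)/0.032004 = 4.735949
  θ̈ = (θ̇'−θ̇)/dt = (0.473891693−0.629012118)/0.032004 = -4.846907
  sinθ=-0.001120, cosθ=0.999999
  F = (M+m)·ẍ + m·l·cosθ·θ̈ − m·l·sinθ·θ̇² = 9.926676 + -1.501638 − -0.000137 = 8.425176
step 4→5:
  ẍ = (ẋ'−ẋ)/dt = (1.291996964−1.148396829)/0.032004 = 4.486943
  θ̈ = (θ̇'−θ̇)/dt = (0.333387700−0.473891693)/0.032004 = -4.390201
  sinθ=0.019010, cosθ=0.999819
  F = (M+m)·ẍ + m·l·cosθ·θ̈ − m·l·sinθ·θ̇² = 9.404754 + -1.359899 − 0.001323 = 8.043533
step 5→6:
  ẍ = (ẋ'−ẋ)/dt = (1.545804201−1.291996964)/0.032004 = 7.930485
  θ̈ = (θ̇'−θ̇)/dt = (0.085340531−0.333387700)/0.032004 = -7.750505
  sinθ=0.034171, cosθ=0.999416
  F = (M+m)·ẍ + m·l·cosθ·θ̈ − m·l·sinθ·θ̇² = 16.622510 + -2.399811 − 0.001177 = 14.221523
step 6→7:
  ẍ = (ẋ'−ẋ)/dt = (1.787815098−1.545804201)/0.032004 = 7.561895
  θ̈ = (θ̇'−θ̇)/dt = (-0.147147009−0.085340531)/0.032004 = -7.264328
  sinθ=0.044832, cosθ=0.998995
  F = (M+m)·ẍ + m·l·cosθ·θ̈ − m·l·sinθ·θ̇² = 15.849937 + -2.248326 − 0.000101 = 13.601510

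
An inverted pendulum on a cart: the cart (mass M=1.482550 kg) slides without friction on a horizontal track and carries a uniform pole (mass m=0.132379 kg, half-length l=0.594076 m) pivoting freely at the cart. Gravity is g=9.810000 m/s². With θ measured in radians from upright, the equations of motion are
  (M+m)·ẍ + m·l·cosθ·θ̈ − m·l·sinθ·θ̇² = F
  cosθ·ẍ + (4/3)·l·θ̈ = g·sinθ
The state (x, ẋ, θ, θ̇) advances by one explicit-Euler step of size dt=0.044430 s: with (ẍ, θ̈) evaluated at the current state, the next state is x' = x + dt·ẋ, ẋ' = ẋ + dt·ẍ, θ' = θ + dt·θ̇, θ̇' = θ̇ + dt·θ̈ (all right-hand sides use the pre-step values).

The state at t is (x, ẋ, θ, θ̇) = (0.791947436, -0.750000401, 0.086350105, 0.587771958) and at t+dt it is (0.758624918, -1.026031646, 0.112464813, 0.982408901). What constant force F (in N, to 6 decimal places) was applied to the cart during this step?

ẍ = (ẋ'−ẋ)/dt = (-1.026031646−-0.750000401)/0.044430 = -6.212722
θ̈ = (θ̇'−θ̇)/dt = (0.982408901−0.587771958)/0.044430 = 8.882218
sinθ=0.086243, cosθ=0.996274
F = (M+m)·ẍ + m·l·cosθ·θ̈ − m·l·sinθ·θ̇² = -10.033105 + 0.695923 − 0.002343 = -9.339525

F = -9.339525 N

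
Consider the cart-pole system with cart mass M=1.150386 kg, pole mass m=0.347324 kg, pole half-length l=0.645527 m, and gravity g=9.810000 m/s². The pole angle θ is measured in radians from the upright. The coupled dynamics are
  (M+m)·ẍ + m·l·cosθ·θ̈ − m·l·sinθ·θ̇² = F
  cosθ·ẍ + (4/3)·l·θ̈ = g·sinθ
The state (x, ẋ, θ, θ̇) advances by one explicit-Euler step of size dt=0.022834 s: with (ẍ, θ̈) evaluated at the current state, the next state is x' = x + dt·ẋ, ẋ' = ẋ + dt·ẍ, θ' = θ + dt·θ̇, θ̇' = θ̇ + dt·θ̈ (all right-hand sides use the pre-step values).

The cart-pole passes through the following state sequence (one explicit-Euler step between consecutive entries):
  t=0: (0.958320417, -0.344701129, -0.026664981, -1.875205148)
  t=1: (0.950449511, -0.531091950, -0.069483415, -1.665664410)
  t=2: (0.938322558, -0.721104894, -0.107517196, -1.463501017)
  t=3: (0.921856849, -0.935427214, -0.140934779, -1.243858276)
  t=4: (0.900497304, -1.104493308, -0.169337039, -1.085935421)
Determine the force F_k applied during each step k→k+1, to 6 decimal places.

F_0 = -10.147833 N
F_1 = -10.439742 N
F_2 = -11.861913 N
F_3 = -9.505255 N

step 0→1:
  ẍ = (ẋ'−ẋ)/dt = (-0.531091950−-0.344701129)/0.022834 = -8.162863
  θ̈ = (θ̇'−θ̇)/dt = (-1.665664410−-1.875205148)/0.022834 = 9.176699
  sinθ=-0.026662, cosθ=0.999645
  F = (M+m)·ẍ + m·l·cosθ·θ̈ − m·l·sinθ·θ̇² = -12.225602 + 2.056749 − -0.021020 = -10.147833
step 1→2:
  ẍ = (ẋ'−ẋ)/dt = (-0.721104894−-0.531091950)/0.022834 = -8.321492
  θ̈ = (θ̇'−θ̇)/dt = (-1.463501017−-1.665664410)/0.022834 = 8.853613
  sinθ=-0.069428, cosθ=0.997587
  F = (M+m)·ẍ + m·l·cosθ·θ̈ − m·l·sinθ·θ̇² = -12.463181 + 1.980252 − -0.043187 = -10.439742
step 2→3:
  ẍ = (ẋ'−ẋ)/dt = (-0.935427214−-0.721104894)/0.022834 = -9.386105
  θ̈ = (θ̇'−θ̇)/dt = (-1.243858276−-1.463501017)/0.022834 = 9.619109
  sinθ=-0.107310, cosθ=0.994226
  F = (M+m)·ẍ + m·l·cosθ·θ̈ − m·l·sinθ·θ̇² = -14.057663 + 2.144218 − -0.051532 = -11.861913
step 3→4:
  ẍ = (ẋ'−ẋ)/dt = (-1.104493308−-0.935427214)/0.022834 = -7.404138
  θ̈ = (θ̇'−θ̇)/dt = (-1.085935421−-1.243858276)/0.022834 = 6.916127
  sinθ=-0.140469, cosθ=0.990085
  F = (M+m)·ẍ + m·l·cosθ·θ̈ − m·l·sinθ·θ̇² = -11.089252 + 1.535270 − -0.048727 = -9.505255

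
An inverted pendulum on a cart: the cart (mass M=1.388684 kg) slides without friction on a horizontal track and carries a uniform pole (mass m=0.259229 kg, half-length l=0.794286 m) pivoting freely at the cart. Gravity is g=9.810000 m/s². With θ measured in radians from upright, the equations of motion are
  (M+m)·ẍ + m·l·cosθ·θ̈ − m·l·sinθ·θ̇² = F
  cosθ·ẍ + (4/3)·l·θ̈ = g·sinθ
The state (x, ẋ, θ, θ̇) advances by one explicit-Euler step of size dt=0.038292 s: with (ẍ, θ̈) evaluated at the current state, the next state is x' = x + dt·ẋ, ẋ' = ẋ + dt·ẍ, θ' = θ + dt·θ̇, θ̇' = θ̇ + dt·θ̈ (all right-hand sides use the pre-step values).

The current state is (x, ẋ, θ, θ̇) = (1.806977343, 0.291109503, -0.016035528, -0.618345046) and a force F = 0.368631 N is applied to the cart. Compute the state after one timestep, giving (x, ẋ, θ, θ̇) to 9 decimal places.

sinθ=-0.016034841, cosθ=0.999871434
temp = (F + m·l·θ̇²·sinθ)/(M+m) = (0.368631 + -0.001262371)/1.647913 = 0.222929626
θ̈ = (g·sinθ − cosθ·temp)/(l·(4/3 − m·cos²θ/(M+m))) = -0.407011364
ẍ = temp − m·l·θ̈·cosθ/(M+m) = 0.273777981
Euler: x'=1.806977343+0.038292·0.291109503=1.818124508, ẋ'=0.291109503+0.038292·0.273777981=0.301593009
       θ'=-0.016035528+0.038292·-0.618345046=-0.039713197, θ̇'=-0.618345046+0.038292·-0.407011364=-0.633930325

(1.818124508, 0.301593009, -0.039713197, -0.633930325)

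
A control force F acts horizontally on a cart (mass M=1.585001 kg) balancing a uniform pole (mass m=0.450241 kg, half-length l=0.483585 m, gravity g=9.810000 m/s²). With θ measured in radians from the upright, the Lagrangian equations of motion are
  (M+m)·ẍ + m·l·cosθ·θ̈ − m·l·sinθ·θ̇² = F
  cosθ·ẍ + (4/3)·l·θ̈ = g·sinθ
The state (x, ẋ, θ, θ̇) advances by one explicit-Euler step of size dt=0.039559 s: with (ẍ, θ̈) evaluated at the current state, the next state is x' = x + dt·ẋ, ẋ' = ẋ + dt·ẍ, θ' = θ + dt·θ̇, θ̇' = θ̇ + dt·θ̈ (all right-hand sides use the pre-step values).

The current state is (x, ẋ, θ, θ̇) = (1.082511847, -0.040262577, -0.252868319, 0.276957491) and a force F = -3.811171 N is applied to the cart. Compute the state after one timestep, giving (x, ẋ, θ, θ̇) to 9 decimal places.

(1.080919100, -0.109610974, -0.241912158, 0.230513625)

sinθ=-0.250182088, cosθ=0.968198803
temp = (F + m·l·θ̇²·sinθ)/(M+m) = (-3.811171 + -0.004178307)/2.035242 = -1.874641594
θ̈ = (g·sinθ − cosθ·temp)/(l·(4/3 − m·cos²θ/(M+m))) = -1.174040444
ẍ = temp − m·l·θ̈·cosθ/(M+m) = -1.753037161
Euler: x'=1.082511847+0.039559·-0.040262577=1.080919100, ẋ'=-0.040262577+0.039559·-1.753037161=-0.109610974
       θ'=-0.252868319+0.039559·0.276957491=-0.241912158, θ̇'=0.276957491+0.039559·-1.174040444=0.230513625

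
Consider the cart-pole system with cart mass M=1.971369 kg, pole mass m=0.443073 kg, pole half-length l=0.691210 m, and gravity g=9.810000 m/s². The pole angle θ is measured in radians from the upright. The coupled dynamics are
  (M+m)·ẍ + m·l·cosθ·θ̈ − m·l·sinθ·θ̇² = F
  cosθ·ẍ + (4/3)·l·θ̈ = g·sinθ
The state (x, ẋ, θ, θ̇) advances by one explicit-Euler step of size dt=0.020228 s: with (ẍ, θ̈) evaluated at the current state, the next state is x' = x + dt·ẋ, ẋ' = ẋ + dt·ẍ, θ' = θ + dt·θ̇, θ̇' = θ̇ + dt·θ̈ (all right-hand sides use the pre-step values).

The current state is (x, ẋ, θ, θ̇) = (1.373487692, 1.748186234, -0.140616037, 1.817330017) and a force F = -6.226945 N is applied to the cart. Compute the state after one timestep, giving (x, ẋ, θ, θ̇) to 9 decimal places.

(1.408850003, 1.690888622, -0.103855085, 1.848710379)

sinθ=-0.140153098, cosθ=0.990129845
temp = (F + m·l·θ̇²·sinθ)/(M+m) = (-6.226945 + -0.141760619)/2.414442 = -2.637754652
θ̈ = (g·sinθ − cosθ·temp)/(l·(4/3 − m·cos²θ/(M+m))) = 1.551332900
ẍ = temp − m·l·θ̈·cosθ/(M+m) = -2.832589069
Euler: x'=1.373487692+0.020228·1.748186234=1.408850003, ẋ'=1.748186234+0.020228·-2.832589069=1.690888622
       θ'=-0.140616037+0.020228·1.817330017=-0.103855085, θ̇'=1.817330017+0.020228·1.551332900=1.848710379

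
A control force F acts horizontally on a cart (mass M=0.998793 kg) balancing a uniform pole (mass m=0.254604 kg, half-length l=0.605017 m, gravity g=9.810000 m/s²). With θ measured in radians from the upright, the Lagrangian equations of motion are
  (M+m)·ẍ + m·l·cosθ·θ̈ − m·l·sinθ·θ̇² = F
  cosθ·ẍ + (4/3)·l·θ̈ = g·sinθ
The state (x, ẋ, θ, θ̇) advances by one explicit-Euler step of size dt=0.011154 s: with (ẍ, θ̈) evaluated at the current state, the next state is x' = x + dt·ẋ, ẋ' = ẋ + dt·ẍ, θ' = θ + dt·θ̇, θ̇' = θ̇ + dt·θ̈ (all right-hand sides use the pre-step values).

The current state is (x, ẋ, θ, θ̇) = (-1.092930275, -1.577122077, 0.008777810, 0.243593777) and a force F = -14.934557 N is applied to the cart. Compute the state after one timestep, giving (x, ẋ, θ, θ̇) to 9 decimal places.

sinθ=0.008777697, cosθ=0.999961475
temp = (F + m·l·θ̇²·sinθ)/(M+m) = (-14.934557 + 0.000080232)/1.253397 = -11.915200665
θ̈ = (g·sinθ − cosθ·temp)/(l·(4/3 − m·cos²θ/(M+m))) = 17.550209793
ẍ = temp − m·l·θ̈·cosθ/(M+m) = -14.071999947
Euler: x'=-1.092930275+0.011154·-1.577122077=-1.110521495, ẋ'=-1.577122077+0.011154·-14.071999947=-1.734081164
       θ'=0.008777810+0.011154·0.243593777=0.011494855, θ̇'=0.243593777+0.011154·17.550209793=0.439348817

(-1.110521495, -1.734081164, 0.011494855, 0.439348817)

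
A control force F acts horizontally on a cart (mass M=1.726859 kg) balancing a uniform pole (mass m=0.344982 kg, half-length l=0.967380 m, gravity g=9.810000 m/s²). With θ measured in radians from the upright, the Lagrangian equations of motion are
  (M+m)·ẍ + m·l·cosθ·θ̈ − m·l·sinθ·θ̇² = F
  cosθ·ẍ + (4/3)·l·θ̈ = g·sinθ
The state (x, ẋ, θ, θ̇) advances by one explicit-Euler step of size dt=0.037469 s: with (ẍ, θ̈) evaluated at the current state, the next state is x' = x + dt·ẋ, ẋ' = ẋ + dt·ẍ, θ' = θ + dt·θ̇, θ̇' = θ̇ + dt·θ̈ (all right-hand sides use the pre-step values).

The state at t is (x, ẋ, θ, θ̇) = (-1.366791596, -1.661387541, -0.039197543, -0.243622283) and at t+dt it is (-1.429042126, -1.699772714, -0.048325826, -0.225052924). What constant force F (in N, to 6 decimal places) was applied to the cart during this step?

F = -1.956458 N

ẍ = (ẋ'−ẋ)/dt = (-1.699772714−-1.661387541)/0.037469 = -1.024452
θ̈ = (θ̇'−θ̇)/dt = (-0.225052924−-0.243622283)/0.037469 = 0.495593
sinθ=-0.039188, cosθ=0.999232
F = (M+m)·ẍ + m·l·cosθ·θ̈ − m·l·sinθ·θ̇² = -2.122501 + 0.165266 − -0.000776 = -1.956458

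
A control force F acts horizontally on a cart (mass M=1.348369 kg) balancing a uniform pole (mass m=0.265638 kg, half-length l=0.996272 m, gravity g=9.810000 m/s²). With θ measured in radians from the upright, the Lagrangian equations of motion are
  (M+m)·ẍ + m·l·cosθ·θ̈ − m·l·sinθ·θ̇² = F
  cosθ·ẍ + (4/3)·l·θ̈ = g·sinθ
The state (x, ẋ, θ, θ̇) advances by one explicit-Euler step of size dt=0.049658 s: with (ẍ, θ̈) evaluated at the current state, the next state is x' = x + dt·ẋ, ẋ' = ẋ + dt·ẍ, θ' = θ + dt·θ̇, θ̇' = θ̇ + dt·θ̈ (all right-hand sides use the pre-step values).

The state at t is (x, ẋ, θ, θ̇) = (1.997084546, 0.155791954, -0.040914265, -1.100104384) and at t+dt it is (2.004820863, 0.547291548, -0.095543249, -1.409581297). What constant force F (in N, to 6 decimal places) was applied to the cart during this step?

ẍ = (ẋ'−ẋ)/dt = (0.547291548−0.155791954)/0.049658 = 7.883918
θ̈ = (θ̇'−θ̇)/dt = (-1.409581297−-1.100104384)/0.049658 = -6.232166
sinθ=-0.040903, cosθ=0.999163
F = (M+m)·ẍ + m·l·cosθ·θ̈ − m·l·sinθ·θ̇² = 12.724699 + -1.647948 − -0.013101 = 11.089851

F = 11.089851 N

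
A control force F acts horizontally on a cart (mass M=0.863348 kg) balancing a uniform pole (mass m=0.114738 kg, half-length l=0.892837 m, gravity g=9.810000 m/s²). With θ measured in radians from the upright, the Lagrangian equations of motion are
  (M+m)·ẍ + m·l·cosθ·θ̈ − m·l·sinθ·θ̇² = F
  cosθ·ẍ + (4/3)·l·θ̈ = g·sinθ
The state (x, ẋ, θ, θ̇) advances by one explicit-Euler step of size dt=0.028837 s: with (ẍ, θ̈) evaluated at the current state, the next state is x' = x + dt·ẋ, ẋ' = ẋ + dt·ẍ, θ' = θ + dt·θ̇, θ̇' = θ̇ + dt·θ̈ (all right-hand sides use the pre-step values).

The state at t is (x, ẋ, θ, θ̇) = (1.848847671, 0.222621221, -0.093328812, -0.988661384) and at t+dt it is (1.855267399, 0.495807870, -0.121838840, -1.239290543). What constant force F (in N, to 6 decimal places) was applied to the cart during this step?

F = 8.388731 N

ẍ = (ẋ'−ẋ)/dt = (0.495807870−0.222621221)/0.028837 = 9.473477
θ̈ = (θ̇'−θ̇)/dt = (-1.239290543−-0.988661384)/0.028837 = -8.691236
sinθ=-0.093193, cosθ=0.995648
F = (M+m)·ẍ + m·l·cosθ·θ̈ − m·l·sinθ·θ̇² = 9.265875 + -0.886476 − -0.009332 = 8.388731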